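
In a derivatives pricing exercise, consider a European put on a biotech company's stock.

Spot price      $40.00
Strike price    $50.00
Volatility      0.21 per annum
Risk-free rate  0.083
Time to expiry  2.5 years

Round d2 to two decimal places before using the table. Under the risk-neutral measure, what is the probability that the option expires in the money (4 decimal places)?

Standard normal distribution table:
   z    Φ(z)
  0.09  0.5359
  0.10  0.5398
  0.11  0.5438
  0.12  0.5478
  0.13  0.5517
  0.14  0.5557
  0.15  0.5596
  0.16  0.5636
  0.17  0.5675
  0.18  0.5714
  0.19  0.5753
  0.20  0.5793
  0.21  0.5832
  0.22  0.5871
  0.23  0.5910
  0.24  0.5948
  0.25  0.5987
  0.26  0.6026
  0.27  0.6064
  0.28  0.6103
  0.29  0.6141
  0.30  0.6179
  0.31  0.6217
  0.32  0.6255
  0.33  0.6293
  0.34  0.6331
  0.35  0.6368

σ√T = 0.21·√2.5 = 0.3320
d₁ = [ln(40/50) + (0.083 + ½·0.21²)·2.5] / (σ√T) = (-0.2231 + 0.2626) / 0.3320 = 0.1189 which rounds to 0.12
d₂ = 0.1189 − 0.3320 = -0.2131 which rounds to -0.21
Pr(exercise) under Q = N(−d₂) = N(0.21) = 0.5832

0.5832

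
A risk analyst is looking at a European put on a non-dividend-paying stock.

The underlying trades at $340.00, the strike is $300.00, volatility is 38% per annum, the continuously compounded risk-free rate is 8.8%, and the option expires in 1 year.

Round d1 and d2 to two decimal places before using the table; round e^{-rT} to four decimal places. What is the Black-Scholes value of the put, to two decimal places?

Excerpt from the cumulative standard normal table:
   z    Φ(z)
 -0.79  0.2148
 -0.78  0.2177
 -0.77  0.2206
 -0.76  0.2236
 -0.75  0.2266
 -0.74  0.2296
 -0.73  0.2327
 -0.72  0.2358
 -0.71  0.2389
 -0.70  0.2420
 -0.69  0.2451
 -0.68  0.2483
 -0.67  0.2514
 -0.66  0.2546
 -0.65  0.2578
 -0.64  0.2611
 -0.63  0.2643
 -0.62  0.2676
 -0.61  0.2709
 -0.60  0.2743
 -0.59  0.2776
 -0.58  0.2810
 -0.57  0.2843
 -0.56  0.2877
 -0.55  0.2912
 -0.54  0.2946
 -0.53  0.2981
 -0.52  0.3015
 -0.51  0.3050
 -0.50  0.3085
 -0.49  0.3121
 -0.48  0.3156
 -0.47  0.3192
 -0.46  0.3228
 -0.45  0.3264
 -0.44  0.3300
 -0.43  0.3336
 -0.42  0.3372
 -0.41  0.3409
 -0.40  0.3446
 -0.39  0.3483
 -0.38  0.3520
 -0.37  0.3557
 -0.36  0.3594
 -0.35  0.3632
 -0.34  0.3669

σ√T = 0.38·√1 = 0.3800
d₁ = [ln(340/300) + (0.088 + ½·0.38²)·1] / (σ√T) = (0.1252 + 0.1602) / 0.3800 = 0.7510 which rounds to 0.75
d₂ = 0.7510 − 0.3800 = 0.3710 which rounds to 0.37
exp(−rT) = exp(−0.088·1) = 0.9158
P = 300·0.9158·N(-0.37) − 340·N(-0.75) = 300·0.9158·0.3557 − 340·0.2266 = 97.7250 − 77.0440 = 20.6810

$20.68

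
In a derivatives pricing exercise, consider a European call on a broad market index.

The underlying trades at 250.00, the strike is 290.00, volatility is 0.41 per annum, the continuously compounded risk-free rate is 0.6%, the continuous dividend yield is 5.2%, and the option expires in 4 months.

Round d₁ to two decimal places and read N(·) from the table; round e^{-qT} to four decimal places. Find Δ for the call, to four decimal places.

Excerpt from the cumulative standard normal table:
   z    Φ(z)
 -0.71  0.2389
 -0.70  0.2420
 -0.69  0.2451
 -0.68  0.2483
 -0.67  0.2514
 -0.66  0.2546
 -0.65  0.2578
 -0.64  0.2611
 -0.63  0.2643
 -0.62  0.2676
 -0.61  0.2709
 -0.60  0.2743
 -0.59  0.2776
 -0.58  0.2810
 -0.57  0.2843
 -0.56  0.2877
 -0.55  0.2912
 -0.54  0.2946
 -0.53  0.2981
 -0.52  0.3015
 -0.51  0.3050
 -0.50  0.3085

T = 0.3333;  σ√T = 0.2367
d₁ = [ln(250/290) + (0.006 − 0.052 + 0.41²/2)·0.3333] / 0.2367 = [-0.1484 + 0.0127] / 0.2367 = -0.5734 which rounds to -0.57
N(d₁) = N(-0.57) = 0.2843
Δ_call = exp(−qT)·N(d₁) = 0.9828·0.2843 = 0.2794

0.2794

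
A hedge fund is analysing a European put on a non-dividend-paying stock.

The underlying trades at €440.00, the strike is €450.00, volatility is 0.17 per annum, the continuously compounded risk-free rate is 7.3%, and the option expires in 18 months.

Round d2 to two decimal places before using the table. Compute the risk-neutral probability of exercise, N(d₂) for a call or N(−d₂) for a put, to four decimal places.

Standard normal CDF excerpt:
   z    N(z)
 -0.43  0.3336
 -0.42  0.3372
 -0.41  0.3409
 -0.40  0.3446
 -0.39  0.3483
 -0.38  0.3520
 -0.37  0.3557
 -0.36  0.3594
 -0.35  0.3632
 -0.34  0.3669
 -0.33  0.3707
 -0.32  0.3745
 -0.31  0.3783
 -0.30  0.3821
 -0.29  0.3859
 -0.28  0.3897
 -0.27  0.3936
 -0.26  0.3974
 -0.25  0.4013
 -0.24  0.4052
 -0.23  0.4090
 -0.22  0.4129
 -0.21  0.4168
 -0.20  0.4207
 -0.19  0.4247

σ√T = 0.17·√1.5 = 0.2082
d₁ = [ln(440/450) + (0.073 + 0.17²/2)·1.5] / 0.2082 = [-0.0225 + 0.1312] / 0.2082 = 0.5221 ⇒ 0.52
d₂ = d₁ − σ√T = 0.5221 − 0.2082 = 0.3139 ⇒ 0.31
Pr(exercise) under Q = N(−d₂) = N(-0.31) = 0.3783

0.3783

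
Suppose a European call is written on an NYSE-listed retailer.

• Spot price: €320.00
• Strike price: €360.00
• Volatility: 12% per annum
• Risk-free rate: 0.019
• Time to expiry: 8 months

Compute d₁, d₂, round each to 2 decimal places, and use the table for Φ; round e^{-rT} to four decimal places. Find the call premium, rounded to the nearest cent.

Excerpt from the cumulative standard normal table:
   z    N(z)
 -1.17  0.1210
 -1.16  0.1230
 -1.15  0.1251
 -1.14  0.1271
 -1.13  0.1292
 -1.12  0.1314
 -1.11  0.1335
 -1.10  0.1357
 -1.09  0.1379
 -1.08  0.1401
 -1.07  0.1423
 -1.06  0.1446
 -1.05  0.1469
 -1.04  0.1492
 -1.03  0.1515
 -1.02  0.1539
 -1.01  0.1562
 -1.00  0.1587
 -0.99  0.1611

T = 0.6667;  σ√T = 0.0980
d₁ = [ln(320/360) + (0.019 + 0.12²/2)·0.6667] / 0.0980 = [-0.1178 + 0.0175] / 0.0980 = -1.0238 which rounds to -1.02
d₂ = d₁ − σ√T = -1.0238 − 0.0980 = -1.1218 which rounds to -1.12
e^(−rT) = e^(−0.019·0.6667) = 0.9874
C = 320·N(-1.02) − 360·0.9874·N(-1.12) = 320·0.1539 − 360·0.9874·0.1314 = 49.2480 − 46.7080 = 2.5400

€2.54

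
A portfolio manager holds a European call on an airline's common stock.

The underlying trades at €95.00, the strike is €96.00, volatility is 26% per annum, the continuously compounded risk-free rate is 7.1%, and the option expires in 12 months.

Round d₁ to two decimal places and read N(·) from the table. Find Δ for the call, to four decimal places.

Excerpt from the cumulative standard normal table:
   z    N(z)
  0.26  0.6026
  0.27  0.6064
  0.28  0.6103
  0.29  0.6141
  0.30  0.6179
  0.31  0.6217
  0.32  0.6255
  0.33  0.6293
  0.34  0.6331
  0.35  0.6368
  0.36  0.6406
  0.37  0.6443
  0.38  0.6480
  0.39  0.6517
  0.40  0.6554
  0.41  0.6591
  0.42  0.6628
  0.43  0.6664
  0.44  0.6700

0.6406

T = 1;  σ√T = 0.2600
ln(S/K) + (r + σ²/2)T = ln(95/96) + (0.071 + 0.26²/2)·1 = -0.0105 + 0.1048 = 0.0943
d₁ = 0.0943 / 0.2600 = 0.3628 → 0.36
N(d₁) = N(0.36) = 0.6406
Δ_call = N(d₁) = 0.6406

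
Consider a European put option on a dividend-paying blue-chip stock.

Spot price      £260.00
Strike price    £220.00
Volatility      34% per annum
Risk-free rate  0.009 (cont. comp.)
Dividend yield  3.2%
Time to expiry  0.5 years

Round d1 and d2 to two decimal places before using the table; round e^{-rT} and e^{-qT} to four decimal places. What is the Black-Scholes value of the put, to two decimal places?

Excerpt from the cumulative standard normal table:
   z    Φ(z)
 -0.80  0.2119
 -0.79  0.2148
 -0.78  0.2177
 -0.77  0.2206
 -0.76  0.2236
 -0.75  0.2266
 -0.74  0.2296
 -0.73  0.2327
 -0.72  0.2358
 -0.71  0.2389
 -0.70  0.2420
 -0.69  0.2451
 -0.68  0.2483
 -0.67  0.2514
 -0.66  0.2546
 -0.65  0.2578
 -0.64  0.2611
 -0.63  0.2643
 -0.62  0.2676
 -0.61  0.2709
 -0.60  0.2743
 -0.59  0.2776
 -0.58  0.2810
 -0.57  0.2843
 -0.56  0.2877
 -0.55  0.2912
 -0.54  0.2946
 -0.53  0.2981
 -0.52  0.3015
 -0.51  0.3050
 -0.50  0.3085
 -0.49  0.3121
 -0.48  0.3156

£8.84

σ√T = 0.34·√0.5 = 0.2404
ln(S/K) + (r − q + σ²/2)T = ln(260/220) + (0.009 − 0.032 + 0.34²/2)·0.5 = 0.1671 + 0.0174 = 0.1845
d₁ = 0.1845 / 0.2404 = 0.7672 ⇒ 0.77
d₂ = d₁ − σ√T = 0.7672 − 0.2404 = 0.5268 ⇒ 0.53
e^(−qT) = e^(−0.032·0.5) = 0.9841;  e^(−rT) = e^(−0.009·0.5) = 0.9955
N(−d₂) = N(-0.53) = 0.2981;  N(−d₁) = N(-0.77) = 0.2206
P = 220·0.9955·0.2981 − 260·0.9841·0.2206 = 65.2869 − 56.4440 = 8.8428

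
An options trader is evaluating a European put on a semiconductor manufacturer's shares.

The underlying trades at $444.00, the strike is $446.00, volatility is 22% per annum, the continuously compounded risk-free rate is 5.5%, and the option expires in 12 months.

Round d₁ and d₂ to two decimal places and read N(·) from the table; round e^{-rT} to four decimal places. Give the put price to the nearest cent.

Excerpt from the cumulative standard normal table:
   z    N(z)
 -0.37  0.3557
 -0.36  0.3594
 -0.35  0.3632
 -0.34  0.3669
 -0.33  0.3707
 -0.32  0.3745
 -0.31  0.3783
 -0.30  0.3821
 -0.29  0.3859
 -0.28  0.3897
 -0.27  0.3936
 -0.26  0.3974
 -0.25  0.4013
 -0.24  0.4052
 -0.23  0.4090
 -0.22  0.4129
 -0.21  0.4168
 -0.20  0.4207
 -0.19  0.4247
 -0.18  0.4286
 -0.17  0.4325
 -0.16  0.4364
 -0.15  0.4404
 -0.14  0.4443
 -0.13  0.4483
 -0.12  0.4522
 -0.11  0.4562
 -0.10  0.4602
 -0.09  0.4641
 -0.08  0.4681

σ√T = 0.22 × 1.0000 = 0.2200
d₁ = [ln(444/446) + (0.055 + 0.22²/2)·1] / 0.2200 = [-0.0045 + 0.0792] / 0.2200 = 0.3396 → 0.34
d₂ = d₁ − σ√T = 0.3396 − 0.2200 = 0.1196 → 0.12
e^(−rT) = e^(−0.055·1) = 0.9465
N(−d₂) = N(-0.12) = 0.4522;  N(−d₁) = N(-0.34) = 0.3669
P = 446·0.9465·0.4522 − 444·0.3669 = 190.8913 − 162.9036 = 27.9877

$27.99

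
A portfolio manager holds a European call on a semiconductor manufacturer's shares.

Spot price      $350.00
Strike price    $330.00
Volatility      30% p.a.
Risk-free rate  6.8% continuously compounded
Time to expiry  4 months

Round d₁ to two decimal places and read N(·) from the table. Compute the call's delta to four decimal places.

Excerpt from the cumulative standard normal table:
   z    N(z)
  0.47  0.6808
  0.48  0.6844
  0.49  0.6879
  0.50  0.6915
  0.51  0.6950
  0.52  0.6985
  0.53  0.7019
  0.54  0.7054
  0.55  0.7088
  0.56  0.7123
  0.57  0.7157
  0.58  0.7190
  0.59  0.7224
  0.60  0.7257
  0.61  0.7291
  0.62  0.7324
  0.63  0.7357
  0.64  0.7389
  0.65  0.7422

0.7123

T = 0.3333;  σ√T = 0.1732
d₁ = [ln(350/330) + (0.068 + ½·0.3²)·0.3333] / (σ√T) = (0.0588 + 0.0377) / 0.1732 = 0.5572 ≈ 0.56
N(d₁) = N(0.56) = 0.7123
Δ_call = N(d₁) = 0.7123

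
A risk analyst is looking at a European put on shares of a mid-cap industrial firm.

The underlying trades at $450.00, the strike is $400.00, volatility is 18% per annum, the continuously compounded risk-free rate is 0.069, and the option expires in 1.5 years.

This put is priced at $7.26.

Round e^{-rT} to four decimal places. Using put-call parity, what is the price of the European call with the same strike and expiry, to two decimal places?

$96.58

exp(−rT) = exp(−0.069·1.5) = 0.9017
Put-call parity: C − P = S − K·e^(−rT) = 450 − 400·0.9017 = 450 − 360.6800 = 89.3200
C = P + (C − P) = 7.26 + (89.3200) = 96.5800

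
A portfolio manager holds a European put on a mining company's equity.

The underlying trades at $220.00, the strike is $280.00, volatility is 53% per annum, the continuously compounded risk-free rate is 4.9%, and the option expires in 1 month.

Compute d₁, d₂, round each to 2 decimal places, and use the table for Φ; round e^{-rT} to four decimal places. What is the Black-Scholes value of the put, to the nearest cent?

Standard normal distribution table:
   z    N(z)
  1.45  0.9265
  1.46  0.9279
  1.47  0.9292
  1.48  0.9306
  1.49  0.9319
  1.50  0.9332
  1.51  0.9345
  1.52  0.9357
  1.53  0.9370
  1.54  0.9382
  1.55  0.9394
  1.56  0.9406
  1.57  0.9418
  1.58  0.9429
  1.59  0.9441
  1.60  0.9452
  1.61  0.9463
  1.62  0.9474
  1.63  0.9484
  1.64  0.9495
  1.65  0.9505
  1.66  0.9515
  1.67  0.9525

σ√T = 0.53 × 0.2887 = 0.1530
d₁ = [ln(220/280) + (0.049 + 0.53²/2)·0.08333] / 0.1530 = [-0.2412 + 0.0158] / 0.1530 = -1.4731 ≈ -1.47
d₂ = d₁ − σ√T = -1.4731 − 0.1530 = -1.6261 ≈ -1.63
e^(−rT) = e^(−0.049·0.08333) = 0.9959
N(−d₂) = N(1.63) = 0.9484;  N(−d₁) = N(1.47) = 0.9292
P = 280·0.9959·0.9484 − 220·0.9292 = 264.4632 − 204.4240 = 60.0392

$60.04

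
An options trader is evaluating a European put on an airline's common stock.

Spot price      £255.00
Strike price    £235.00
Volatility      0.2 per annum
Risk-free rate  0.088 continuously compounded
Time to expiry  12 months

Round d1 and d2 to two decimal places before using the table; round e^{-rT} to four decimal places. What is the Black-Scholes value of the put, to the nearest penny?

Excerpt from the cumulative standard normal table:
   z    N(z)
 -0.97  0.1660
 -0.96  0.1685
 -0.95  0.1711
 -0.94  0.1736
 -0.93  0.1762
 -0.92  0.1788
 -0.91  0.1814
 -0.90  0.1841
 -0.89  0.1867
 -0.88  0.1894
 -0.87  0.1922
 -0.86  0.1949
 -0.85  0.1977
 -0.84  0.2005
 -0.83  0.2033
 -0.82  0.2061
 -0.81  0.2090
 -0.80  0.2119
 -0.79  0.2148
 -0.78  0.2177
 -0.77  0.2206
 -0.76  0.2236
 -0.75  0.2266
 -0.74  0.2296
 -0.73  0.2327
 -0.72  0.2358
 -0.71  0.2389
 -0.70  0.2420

σ√T = 0.2·√1 = 0.2000
d₁ = [ln(255/235) + (0.088 + 0.2²/2)·1] / 0.2000 = [0.0817 + 0.1080] / 0.2000 = 0.9484 which rounds to 0.95
d₂ = d₁ − σ√T = 0.9484 − 0.2000 = 0.7484 which rounds to 0.75
e^(−rT) = e^(−0.088·1) = 0.9158
P = 235·0.9158·N(-0.75) − 255·N(-0.95) = 235·0.9158·0.2266 − 255·0.1711 = 48.7673 − 43.6305 = 5.1368

£5.14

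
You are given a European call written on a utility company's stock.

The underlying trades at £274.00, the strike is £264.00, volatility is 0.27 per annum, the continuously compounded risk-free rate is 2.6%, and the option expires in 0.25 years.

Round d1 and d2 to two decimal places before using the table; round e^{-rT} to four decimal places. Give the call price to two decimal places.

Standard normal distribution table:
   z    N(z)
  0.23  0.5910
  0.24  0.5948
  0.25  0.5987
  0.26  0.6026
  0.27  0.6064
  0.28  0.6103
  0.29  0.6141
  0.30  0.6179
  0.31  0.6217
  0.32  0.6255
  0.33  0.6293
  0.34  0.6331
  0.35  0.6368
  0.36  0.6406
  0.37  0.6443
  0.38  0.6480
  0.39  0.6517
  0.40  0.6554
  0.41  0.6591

£20.51

T = 0.25;  σ√T = 0.1350
d₁ = [ln(274/264) + (0.026 + ½·0.27²)·0.25] / (σ√T) = (0.0372 + 0.0156) / 0.1350 = 0.3910 which rounds to 0.39
d₂ = 0.3910 − 0.1350 = 0.2560 which rounds to 0.26
exp(−rT) = exp(−0.026·0.25) = 0.9935
N(d₁) = N(0.39) = 0.6517;  N(d₂) = N(0.26) = 0.6026
C = 274·0.6517 − 264·0.9935·0.6026 = 178.5658 − 158.0523 = 20.5135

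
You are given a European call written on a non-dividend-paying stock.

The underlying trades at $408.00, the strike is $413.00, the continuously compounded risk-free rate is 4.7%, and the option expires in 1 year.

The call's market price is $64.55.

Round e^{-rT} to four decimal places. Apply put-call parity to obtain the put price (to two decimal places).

$50.59

e^(−rT) = e^(−0.047·1) = 0.9541
Put-call parity: C − P = S − K·e^(−rT) = 408 − 413·0.9541 = 408 − 394.0433 = 13.9567
P = C − (C − P) = 64.55 − (13.9567) = 50.5933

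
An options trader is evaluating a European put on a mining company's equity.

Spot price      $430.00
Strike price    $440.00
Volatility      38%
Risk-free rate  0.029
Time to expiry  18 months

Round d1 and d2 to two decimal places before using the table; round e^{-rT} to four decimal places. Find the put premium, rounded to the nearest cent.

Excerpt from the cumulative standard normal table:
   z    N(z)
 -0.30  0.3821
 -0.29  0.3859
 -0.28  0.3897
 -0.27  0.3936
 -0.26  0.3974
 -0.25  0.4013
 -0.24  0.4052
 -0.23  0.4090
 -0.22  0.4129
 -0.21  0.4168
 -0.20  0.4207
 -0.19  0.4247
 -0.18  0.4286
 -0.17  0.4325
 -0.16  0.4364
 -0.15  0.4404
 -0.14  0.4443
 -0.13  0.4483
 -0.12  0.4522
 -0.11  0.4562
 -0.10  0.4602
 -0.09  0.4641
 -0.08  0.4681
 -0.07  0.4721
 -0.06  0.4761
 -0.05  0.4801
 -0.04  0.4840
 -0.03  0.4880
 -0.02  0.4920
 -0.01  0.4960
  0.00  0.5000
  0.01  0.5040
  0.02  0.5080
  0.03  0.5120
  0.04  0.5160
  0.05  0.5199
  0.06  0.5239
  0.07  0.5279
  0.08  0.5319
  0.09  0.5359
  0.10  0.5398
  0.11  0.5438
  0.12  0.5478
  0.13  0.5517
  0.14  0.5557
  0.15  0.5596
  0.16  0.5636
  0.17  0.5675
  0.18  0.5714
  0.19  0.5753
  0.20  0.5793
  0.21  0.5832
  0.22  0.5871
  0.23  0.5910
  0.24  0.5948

T = 1.5;  σ√T = 0.4654
d₁ = [ln(430/440) + (0.029 + 0.38²/2)·1.5] / 0.4654 = [-0.0230 + 0.1518] / 0.4654 = 0.2768 ⇒ 0.28
d₂ = d₁ − σ√T = 0.2768 − 0.4654 = -0.1886 ⇒ -0.19
exp(−rT) = exp(−0.029·1.5) = 0.9574
N(−d₂) = N(0.19) = 0.5753;  N(−d₁) = N(-0.28) = 0.3897
P = 440·0.9574·0.5753 − 430·0.3897 = 242.3486 − 167.5710 = 74.7776

$74.78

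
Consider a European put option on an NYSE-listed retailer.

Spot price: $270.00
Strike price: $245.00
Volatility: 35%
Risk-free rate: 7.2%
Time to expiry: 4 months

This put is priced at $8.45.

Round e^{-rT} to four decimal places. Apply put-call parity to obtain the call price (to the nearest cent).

$39.26

e^(−rT) = e^(−0.072·0.3333) = 0.9763
Put-call parity: C − P = S − K·e^(−rT) = 270 − 245·0.9763 = 270 − 239.1935 = 30.8065
C = P + (C − P) = 8.45 + (30.8065) = 39.2565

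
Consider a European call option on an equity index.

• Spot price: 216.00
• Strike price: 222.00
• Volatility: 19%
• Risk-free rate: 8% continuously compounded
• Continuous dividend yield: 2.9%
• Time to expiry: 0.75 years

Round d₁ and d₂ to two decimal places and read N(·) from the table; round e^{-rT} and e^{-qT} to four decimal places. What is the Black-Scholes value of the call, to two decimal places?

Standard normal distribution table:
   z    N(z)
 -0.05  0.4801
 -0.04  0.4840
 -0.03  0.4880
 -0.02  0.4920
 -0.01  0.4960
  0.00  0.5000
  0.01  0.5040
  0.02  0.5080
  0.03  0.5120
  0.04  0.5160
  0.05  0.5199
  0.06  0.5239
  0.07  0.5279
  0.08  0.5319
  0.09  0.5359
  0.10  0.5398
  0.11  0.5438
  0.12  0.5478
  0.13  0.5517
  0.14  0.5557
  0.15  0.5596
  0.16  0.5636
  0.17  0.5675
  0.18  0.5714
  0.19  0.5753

15.41

T = 0.75;  σ√T = 0.1645
d₁ = [ln(216/222) + (0.08 − 0.029 + 0.19²/2)·0.75] / 0.1645 = [-0.0274 + 0.0518] / 0.1645 = 0.1482 ⇒ 0.15
d₂ = d₁ − σ√T = 0.1482 − 0.1645 = -0.0163 ⇒ -0.02
e^(−qT) = e^(−0.029·0.75) = 0.9785;  e^(−rT) = e^(−0.08·0.75) = 0.9418
N(d₁) = N(0.15) = 0.5596;  N(d₂) = N(-0.02) = 0.4920
C = 216·0.9785·0.5596 − 222·0.9418·0.4920 = 118.2748 − 102.8672 = 15.4077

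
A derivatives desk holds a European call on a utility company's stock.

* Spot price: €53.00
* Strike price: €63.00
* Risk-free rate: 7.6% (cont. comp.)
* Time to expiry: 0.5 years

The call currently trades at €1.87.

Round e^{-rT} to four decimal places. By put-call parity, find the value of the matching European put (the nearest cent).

exp(−rT) = exp(−0.076·0.5) = 0.9627
Put-call parity: C − P = S − K·e^(−rT) = 53 − 63·0.9627 = 53 − 60.6501 = -7.6501
P = C − (C − P) = 1.87 − (-7.6501) = 9.5201

€9.52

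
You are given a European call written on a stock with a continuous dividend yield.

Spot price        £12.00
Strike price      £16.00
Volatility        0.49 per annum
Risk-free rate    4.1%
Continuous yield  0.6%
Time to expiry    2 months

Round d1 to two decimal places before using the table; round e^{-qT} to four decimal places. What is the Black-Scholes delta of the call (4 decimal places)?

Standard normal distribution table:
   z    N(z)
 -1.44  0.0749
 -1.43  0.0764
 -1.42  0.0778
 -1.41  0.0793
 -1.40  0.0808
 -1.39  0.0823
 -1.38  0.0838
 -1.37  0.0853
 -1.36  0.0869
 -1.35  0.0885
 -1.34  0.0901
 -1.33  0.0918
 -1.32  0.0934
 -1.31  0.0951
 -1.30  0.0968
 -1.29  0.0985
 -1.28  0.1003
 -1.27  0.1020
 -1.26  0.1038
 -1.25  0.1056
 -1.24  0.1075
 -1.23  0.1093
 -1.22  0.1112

0.0950

σ√T = 0.49 × 0.4082 = 0.2000
ln(S/K) + (r − q + σ²/2)T = ln(12/16) + (0.041 − 0.006 + 0.49²/2)·0.1667 = -0.2877 + 0.0258 = -0.2618
d₁ = -0.2618 / 0.2000 = -1.3089 ⇒ -1.31
N(d₁) = N(-1.31) = 0.0951
Δ_call = e^(−qT)·N(d₁) = 0.9990·0.0951 = 0.0950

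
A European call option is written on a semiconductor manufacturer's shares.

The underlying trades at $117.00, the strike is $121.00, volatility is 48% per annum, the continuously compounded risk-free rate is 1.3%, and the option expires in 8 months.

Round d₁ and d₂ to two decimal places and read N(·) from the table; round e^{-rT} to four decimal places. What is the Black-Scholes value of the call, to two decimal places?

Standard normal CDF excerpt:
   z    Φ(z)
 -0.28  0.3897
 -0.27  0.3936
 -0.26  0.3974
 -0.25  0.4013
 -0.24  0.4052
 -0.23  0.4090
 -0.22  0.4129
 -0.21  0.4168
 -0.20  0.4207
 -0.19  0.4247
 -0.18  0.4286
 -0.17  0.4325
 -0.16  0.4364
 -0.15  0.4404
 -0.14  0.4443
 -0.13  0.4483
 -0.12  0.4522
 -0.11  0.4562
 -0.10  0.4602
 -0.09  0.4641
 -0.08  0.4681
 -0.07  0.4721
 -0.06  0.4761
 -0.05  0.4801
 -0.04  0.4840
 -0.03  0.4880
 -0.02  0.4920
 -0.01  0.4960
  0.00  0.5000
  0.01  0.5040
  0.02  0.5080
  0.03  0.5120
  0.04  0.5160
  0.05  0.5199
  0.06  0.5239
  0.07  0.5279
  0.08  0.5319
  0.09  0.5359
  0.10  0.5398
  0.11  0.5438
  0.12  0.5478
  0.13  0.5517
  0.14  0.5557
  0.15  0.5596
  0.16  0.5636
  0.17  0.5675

$16.88

σ√T = 0.48·√0.6667 = 0.3919
d₁ = [ln(117/121) + (0.013 + 0.48²/2)·0.6667] / 0.3919 = [-0.0336 + 0.0855] / 0.3919 = 0.1323 which rounds to 0.13
d₂ = d₁ − σ√T = 0.1323 − 0.3919 = -0.2596 which rounds to -0.26
exp(−rT) = exp(−0.013·0.6667) = 0.9914
N(d₁) = N(0.13) = 0.5517;  N(d₂) = N(-0.26) = 0.3974
C = 117·0.5517 − 121·0.9914·0.3974 = 64.5489 − 47.6719 = 16.8770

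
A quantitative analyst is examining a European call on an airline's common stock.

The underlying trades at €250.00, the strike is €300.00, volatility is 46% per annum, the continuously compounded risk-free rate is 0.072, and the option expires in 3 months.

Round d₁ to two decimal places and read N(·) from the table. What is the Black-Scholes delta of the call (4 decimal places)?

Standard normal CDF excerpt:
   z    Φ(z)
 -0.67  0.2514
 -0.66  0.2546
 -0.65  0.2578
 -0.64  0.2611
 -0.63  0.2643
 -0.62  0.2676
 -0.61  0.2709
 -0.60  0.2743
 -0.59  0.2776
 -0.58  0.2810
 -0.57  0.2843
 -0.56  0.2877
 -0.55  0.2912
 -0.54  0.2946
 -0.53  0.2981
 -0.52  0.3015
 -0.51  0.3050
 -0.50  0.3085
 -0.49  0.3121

0.2743

σ√T = 0.46 × 0.5000 = 0.2300
ln(S/K) + (r + σ²/2)T = ln(250/300) + (0.072 + 0.46²/2)·0.25 = -0.1823 + 0.0445 = -0.1379
d₁ = -0.1379 / 0.2300 = -0.5994 which rounds to -0.60
N(d₁) = N(-0.60) = 0.2743
Δ_call = N(d₁) = 0.2743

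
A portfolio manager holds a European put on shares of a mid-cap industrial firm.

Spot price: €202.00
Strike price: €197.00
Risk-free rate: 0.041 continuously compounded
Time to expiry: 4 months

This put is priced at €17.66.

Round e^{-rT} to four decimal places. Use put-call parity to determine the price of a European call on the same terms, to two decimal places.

e^(−rT) = e^(−0.041·0.3333) = 0.9864
Put-call parity: C − P = S − K·e^(−rT) = 202 − 197·0.9864 = 202 − 194.3208 = 7.6792
C = P + (C − P) = 17.66 + (7.6792) = 25.3392

€25.34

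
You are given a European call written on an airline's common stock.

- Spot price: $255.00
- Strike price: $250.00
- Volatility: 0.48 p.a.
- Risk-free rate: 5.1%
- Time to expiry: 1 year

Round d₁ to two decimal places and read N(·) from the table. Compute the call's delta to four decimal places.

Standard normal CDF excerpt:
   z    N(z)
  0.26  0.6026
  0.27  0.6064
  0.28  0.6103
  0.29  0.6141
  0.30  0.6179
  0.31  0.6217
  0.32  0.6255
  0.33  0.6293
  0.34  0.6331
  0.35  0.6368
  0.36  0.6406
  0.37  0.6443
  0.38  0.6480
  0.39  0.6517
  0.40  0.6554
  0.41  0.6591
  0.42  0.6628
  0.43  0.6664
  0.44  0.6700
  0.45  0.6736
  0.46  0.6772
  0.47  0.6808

0.6517

σ√T = 0.48 × 1.0000 = 0.4800
d₁ = [ln(255/250) + (0.051 + 0.48²/2)·1] / 0.4800 = [0.0198 + 0.1662] / 0.4800 = 0.3875 which rounds to 0.39
N(d₁) = N(0.39) = 0.6517
Δ_call = N(d₁) = 0.6517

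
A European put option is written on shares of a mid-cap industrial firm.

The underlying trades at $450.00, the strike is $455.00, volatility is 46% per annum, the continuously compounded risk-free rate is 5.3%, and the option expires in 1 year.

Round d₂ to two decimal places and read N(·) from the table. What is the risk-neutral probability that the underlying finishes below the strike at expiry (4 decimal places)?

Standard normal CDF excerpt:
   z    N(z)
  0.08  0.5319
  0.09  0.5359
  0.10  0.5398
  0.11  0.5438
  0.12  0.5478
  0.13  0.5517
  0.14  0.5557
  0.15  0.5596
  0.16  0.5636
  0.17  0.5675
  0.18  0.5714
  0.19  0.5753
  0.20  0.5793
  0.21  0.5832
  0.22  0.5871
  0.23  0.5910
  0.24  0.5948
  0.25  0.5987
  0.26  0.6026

0.5557

σ√T = 0.46 × 1.0000 = 0.4600
d₁ = [ln(450/455) + (0.053 + 0.46²/2)·1] / 0.4600 = [-0.0110 + 0.1588] / 0.4600 = 0.3212 ⇒ 0.32
d₂ = d₁ − σ√T = 0.3212 − 0.4600 = -0.1388 ⇒ -0.14
Pr(exercise) under Q = N(−d₂) = N(0.14) = 0.5557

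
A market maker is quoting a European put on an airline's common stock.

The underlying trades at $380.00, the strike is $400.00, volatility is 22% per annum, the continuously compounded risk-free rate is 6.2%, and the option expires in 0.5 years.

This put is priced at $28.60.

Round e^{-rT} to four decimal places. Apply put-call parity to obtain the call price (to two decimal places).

$20.80

e^(−rT) = e^(−0.062·0.5) = 0.9695
Put-call parity: C − P = S − K·e^(−rT) = 380 − 400·0.9695 = 380 − 387.8000 = -7.8000
C = P + (C − P) = 28.60 + (-7.8000) = 20.8000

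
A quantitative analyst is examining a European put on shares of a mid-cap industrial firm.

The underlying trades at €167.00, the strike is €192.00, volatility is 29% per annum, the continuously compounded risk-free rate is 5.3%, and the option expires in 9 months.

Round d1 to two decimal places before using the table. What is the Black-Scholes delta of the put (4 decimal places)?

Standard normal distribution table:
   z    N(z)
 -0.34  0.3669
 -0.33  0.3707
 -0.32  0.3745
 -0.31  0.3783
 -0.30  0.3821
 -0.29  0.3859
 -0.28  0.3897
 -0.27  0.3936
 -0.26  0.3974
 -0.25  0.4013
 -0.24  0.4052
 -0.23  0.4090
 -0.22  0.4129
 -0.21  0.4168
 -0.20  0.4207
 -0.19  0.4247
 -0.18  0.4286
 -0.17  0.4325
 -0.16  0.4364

σ√T = 0.29·√0.75 = 0.2511
ln(S/K) + (r + σ²/2)T = ln(167/192) + (0.053 + 0.29²/2)·0.75 = -0.1395 + 0.0713 = -0.0682
d₁ = -0.0682 / 0.2511 = -0.2716 → -0.27
N(d₁) = N(-0.27) = 0.3936
Δ_put = N(d₁) − 1 = 0.3936 − 1 = -0.6064

-0.6064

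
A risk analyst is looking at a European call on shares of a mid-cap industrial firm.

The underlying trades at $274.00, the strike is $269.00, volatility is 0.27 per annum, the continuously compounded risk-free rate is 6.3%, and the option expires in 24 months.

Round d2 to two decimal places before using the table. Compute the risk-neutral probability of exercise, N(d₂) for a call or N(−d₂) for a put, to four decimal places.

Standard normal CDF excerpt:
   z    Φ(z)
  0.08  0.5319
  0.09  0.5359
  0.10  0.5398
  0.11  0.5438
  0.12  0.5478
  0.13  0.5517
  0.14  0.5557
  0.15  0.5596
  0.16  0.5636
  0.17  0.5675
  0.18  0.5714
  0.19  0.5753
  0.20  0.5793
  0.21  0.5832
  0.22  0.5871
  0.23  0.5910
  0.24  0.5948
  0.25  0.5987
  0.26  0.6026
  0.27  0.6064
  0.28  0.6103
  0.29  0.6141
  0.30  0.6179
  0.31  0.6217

σ√T = 0.27 × 1.4142 = 0.3818
ln(S/K) + (r + σ²/2)T = ln(274/269) + (0.063 + 0.27²/2)·2 = 0.0184 + 0.1989 = 0.2173
d₁ = 0.2173 / 0.3818 = 0.5691 → 0.57
d₂ = d₁ − σ√T = 0.5691 − 0.3818 = 0.1873 → 0.19
Risk-neutral Pr[S_T > K] = N(d₂) = N(0.19) = 0.5753

0.5753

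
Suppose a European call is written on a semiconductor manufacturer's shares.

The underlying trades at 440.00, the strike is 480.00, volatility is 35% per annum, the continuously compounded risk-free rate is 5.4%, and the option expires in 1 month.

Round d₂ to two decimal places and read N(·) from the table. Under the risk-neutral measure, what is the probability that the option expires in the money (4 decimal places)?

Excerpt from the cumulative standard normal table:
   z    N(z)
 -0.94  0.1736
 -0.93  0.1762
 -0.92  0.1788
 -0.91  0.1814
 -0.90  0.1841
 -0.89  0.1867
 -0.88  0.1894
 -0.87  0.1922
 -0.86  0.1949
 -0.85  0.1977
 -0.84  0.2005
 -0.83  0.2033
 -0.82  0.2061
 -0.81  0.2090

σ√T = 0.35·√0.08333 = 0.1010
ln(S/K) + (r + σ²/2)T = ln(440/480) + (0.054 + 0.35²/2)·0.08333 = -0.0870 + 0.0096 = -0.0774
d₁ = -0.0774 / 0.1010 = -0.7661 ⇒ -0.77
d₂ = d₁ − σ√T = -0.7661 − 0.1010 = -0.8672 ⇒ -0.87
Risk-neutral Pr[S_T > K] = N(d₂) = N(-0.87) = 0.1922

0.1922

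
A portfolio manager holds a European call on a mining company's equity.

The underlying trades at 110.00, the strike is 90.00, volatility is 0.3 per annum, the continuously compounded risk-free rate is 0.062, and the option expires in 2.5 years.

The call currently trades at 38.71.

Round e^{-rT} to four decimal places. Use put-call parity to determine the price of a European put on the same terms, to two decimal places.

5.79

e^(−rT) = e^(−0.062·2.5) = 0.8564
Put-call parity: C − P = S − K·e^(−rT) = 110 − 90·0.8564 = 110 − 77.0760 = 32.9240
P = C − (C − P) = 38.71 − (32.9240) = 5.7860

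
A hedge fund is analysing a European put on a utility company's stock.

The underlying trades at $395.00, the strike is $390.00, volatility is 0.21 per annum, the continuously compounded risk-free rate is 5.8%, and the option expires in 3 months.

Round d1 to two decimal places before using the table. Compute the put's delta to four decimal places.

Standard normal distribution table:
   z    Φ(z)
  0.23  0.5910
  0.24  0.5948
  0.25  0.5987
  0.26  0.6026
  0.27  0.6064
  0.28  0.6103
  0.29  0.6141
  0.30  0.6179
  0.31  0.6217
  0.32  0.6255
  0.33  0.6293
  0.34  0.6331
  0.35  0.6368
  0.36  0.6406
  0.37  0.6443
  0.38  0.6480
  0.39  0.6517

σ√T = 0.21·√0.25 = 0.1050
d₁ = [ln(395/390) + (0.058 + 0.21²/2)·0.25] / 0.1050 = [0.0127 + 0.0200] / 0.1050 = 0.3119 which rounds to 0.31
N(d₁) = N(0.31) = 0.6217
Δ_put = N(d₁) − 1 = 0.6217 − 1 = -0.3783

-0.3783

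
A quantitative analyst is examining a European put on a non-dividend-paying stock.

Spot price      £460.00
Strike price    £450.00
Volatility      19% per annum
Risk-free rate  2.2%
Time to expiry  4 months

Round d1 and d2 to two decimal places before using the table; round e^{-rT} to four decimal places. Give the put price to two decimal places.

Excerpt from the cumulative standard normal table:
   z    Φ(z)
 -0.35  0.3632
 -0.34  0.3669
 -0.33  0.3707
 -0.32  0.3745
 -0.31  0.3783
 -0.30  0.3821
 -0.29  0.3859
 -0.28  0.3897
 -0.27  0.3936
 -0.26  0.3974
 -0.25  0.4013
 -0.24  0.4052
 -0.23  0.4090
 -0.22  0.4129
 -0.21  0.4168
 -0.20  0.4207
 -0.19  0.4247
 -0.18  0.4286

£13.92

σ√T = 0.19·√0.3333 = 0.1097
d₁ = [ln(460/450) + (0.022 + 0.19²/2)·0.3333] / 0.1097 = [0.0220 + 0.0134] / 0.1097 = 0.3221 ≈ 0.32
d₂ = d₁ − σ√T = 0.3221 − 0.1097 = 0.2124 ≈ 0.21
exp(−rT) = exp(−0.022·0.3333) = 0.9927
N(−d₂) = N(-0.21) = 0.4168;  N(−d₁) = N(-0.32) = 0.3745
P = 450·0.9927·0.4168 − 460·0.3745 = 186.1908 − 172.2700 = 13.9208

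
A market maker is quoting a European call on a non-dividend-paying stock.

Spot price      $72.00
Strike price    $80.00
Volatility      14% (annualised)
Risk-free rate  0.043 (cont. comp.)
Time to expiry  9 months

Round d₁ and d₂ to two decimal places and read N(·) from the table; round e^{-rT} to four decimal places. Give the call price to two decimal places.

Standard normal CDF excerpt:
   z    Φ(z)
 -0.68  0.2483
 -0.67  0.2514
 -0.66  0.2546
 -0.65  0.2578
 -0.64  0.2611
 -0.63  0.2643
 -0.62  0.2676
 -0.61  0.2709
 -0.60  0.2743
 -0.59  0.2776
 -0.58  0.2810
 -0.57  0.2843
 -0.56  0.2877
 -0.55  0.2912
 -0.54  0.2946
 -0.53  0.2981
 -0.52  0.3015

$1.49

σ√T = 0.14·√0.75 = 0.1212
d₁ = [ln(72/80) + (0.043 + 0.14²/2)·0.75] / 0.1212 = [-0.1054 + 0.0396] / 0.1212 = -0.5424 ⇒ -0.54
d₂ = d₁ − σ√T = -0.5424 − 0.1212 = -0.6636 ⇒ -0.66
e^(−rT) = e^(−0.043·0.75) = 0.9683
N(d₁) = N(-0.54) = 0.2946;  N(d₂) = N(-0.66) = 0.2546
C = 72·0.2946 − 80·0.9683·0.2546 = 21.2112 − 19.7223 = 1.4889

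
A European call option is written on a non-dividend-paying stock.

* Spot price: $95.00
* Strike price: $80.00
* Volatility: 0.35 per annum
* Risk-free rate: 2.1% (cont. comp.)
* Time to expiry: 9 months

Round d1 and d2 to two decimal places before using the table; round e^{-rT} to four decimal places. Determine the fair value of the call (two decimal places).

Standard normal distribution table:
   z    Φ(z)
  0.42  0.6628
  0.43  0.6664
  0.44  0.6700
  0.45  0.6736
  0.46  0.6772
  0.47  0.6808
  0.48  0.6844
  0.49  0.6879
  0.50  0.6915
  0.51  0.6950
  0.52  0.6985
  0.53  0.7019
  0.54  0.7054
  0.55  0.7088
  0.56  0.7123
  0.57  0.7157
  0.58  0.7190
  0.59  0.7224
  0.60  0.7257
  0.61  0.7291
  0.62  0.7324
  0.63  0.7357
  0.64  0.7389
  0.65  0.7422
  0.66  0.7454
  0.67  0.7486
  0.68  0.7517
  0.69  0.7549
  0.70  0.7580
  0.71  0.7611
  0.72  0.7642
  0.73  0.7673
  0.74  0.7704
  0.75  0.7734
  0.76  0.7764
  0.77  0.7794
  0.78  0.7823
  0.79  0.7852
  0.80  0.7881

$20.43

σ√T = 0.35 × 0.8660 = 0.3031
ln(S/K) + (r + σ²/2)T = ln(95/80) + (0.021 + 0.35²/2)·0.75 = 0.1719 + 0.0617 = 0.2335
d₁ = 0.2335 / 0.3031 = 0.7705 ⇒ 0.77
d₂ = d₁ − σ√T = 0.7705 − 0.3031 = 0.4674 ⇒ 0.47
e^(−rT) = e^(−0.021·0.75) = 0.9844
N(d₁) = N(0.77) = 0.7794;  N(d₂) = N(0.47) = 0.6808
C = 95·0.7794 − 80·0.9844·0.6808 = 74.0430 − 53.6144 = 20.4286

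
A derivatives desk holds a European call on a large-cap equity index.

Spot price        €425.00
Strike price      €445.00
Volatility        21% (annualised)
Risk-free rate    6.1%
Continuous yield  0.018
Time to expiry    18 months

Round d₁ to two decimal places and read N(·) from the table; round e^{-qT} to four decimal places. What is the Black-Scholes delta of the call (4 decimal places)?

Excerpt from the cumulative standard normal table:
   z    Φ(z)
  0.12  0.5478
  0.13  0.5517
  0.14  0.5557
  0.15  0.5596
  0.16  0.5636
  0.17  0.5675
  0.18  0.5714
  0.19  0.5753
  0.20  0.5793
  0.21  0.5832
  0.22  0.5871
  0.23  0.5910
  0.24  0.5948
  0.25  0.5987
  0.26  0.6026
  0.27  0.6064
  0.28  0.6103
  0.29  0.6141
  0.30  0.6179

0.5639

T = 1.5;  σ√T = 0.2572
d₁ = [ln(425/445) + (0.061 − 0.018 + 0.21²/2)·1.5] / 0.2572 = [-0.0460 + 0.0976] / 0.2572 = 0.2006 → 0.20
N(d₁) = N(0.20) = 0.5793
Δ_call = e^(−qT)·N(d₁) = 0.9734·0.5793 = 0.5639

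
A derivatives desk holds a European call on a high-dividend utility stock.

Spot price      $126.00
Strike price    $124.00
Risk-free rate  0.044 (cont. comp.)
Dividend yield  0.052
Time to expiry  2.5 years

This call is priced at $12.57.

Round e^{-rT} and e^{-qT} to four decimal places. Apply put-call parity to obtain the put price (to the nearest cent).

exp(−qT) = exp(−0.052·2.5) = 0.8781;  exp(−rT) = exp(−0.044·2.5) = 0.8958
Put-call parity: C − P = S·e^(−qT) − K·e^(−rT) = 126·0.8781 − 124·0.8958 = 110.6406 − 111.0792 = -0.4386
P = C − (C − P) = 12.57 − (-0.4386) = 13.0086

$13.01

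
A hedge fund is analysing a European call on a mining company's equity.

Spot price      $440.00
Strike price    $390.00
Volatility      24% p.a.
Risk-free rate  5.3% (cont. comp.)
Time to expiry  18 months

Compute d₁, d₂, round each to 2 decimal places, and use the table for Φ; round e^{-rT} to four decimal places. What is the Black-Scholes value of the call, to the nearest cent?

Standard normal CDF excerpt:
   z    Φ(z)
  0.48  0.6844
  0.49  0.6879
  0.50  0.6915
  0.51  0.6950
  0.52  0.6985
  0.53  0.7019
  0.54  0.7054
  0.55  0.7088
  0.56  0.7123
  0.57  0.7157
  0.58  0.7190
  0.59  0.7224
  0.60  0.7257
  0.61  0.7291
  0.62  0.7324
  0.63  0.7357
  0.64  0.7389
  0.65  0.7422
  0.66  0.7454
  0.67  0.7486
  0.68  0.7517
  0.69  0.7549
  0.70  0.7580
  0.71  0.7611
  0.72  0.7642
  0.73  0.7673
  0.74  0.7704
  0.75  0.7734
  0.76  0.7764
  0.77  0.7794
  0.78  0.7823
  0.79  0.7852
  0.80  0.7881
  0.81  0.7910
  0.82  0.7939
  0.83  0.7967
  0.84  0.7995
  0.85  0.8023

σ√T = 0.24 × 1.2247 = 0.2939
ln(S/K) + (r + σ²/2)T = ln(440/390) + (0.053 + 0.24²/2)·1.5 = 0.1206 + 0.1227 = 0.2433
d₁ = 0.2433 / 0.2939 = 0.8278 → 0.83
d₂ = d₁ − σ√T = 0.8278 − 0.2939 = 0.5339 → 0.53
exp(−rT) = exp(−0.053·1.5) = 0.9236
N(d₁) = N(0.83) = 0.7967;  N(d₂) = N(0.53) = 0.7019
C = 440·0.7967 − 390·0.9236·0.7019 = 350.5480 − 252.8272 = 97.7208

$97.72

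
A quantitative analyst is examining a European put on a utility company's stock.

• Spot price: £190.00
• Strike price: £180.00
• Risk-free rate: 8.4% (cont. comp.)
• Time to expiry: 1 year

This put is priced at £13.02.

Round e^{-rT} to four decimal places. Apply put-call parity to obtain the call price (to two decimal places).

£37.53

e^(−rT) = e^(−0.084·1) = 0.9194
Put-call parity: C − P = S − K·e^(−rT) = 190 − 180·0.9194 = 190 − 165.4920 = 24.5080
C = P + (C − P) = 13.02 + (24.5080) = 37.5280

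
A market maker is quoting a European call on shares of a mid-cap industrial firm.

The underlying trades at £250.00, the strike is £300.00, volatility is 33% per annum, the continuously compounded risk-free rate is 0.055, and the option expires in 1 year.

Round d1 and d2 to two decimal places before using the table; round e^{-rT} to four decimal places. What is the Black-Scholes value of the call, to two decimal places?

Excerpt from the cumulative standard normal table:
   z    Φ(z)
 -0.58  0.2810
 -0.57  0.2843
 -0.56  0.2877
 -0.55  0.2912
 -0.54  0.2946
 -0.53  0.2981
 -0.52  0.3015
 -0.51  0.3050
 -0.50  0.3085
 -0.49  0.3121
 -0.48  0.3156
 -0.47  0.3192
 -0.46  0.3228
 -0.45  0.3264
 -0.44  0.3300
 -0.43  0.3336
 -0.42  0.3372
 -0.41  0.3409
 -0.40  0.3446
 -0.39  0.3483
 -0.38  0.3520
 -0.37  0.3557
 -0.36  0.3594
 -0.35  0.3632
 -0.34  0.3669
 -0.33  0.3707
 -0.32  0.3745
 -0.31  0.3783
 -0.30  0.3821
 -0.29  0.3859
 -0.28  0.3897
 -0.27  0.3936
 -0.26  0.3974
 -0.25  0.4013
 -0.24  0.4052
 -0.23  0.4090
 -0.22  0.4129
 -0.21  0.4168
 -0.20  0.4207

£20.54

σ√T = 0.33 × 1.0000 = 0.3300
d₁ = [ln(250/300) + (0.055 + 0.33²/2)·1] / 0.3300 = [-0.1823 + 0.1095] / 0.3300 = -0.2208 → -0.22
d₂ = d₁ − σ√T = -0.2208 − 0.3300 = -0.5508 → -0.55
e^(−rT) = e^(−0.055·1) = 0.9465
N(d₁) = N(-0.22) = 0.4129;  N(d₂) = N(-0.55) = 0.2912
C = 250·0.4129 − 300·0.9465·0.2912 = 103.2250 − 82.6862 = 20.5388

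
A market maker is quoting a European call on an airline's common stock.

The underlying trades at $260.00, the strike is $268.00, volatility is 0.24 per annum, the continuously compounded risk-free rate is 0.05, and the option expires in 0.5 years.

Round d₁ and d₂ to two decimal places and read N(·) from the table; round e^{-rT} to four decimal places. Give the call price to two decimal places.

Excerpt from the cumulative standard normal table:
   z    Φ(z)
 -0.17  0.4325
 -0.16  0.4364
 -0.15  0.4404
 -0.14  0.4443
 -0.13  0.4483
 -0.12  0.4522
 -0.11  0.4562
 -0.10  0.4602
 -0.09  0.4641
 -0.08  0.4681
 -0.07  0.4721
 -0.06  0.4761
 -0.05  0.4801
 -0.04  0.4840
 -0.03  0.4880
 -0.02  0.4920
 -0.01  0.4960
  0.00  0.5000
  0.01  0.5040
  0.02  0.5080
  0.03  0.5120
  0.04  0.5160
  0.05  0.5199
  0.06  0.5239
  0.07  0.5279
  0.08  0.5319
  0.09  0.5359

σ√T = 0.24 × 0.7071 = 0.1697
d₁ = [ln(260/268) + (0.05 + 0.24²/2)·0.5] / 0.1697 = [-0.0303 + 0.0394] / 0.1697 = 0.0536 → 0.05
d₂ = d₁ − σ√T = 0.0536 − 0.1697 = -0.1161 → -0.12
exp(−rT) = exp(−0.05·0.5) = 0.9753
C = 260·N(0.05) − 268·0.9753·N(-0.12) = 260·0.5199 − 268·0.9753·0.4522 = 135.1740 − 118.1962 = 16.9778

$16.98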